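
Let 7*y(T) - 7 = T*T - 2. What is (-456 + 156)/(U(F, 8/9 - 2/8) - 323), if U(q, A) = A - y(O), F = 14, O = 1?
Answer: 75600/81451 ≈ 0.92817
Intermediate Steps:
y(T) = 5/7 + T**2/7 (y(T) = 1 + (T*T - 2)/7 = 1 + (T**2 - 2)/7 = 1 + (-2 + T**2)/7 = 1 + (-2/7 + T**2/7) = 5/7 + T**2/7)
U(q, A) = -6/7 + A (U(q, A) = A - (5/7 + (1/7)*1**2) = A - (5/7 + (1/7)*1) = A - (5/7 + 1/7) = A - 1*6/7 = A - 6/7 = -6/7 + A)
(-456 + 156)/(U(F, 8/9 - 2/8) - 323) = (-456 + 156)/((-6/7 + (8/9 - 2/8)) - 323) = -300/((-6/7 + (8*(1/9) - 2*1/8)) - 323) = -300/((-6/7 + (8/9 - 1/4)) - 323) = -300/((-6/7 + 23/36) - 323) = -300/(-55/252 - 323) = -300/(-81451/252) = -300*(-252/81451) = 75600/81451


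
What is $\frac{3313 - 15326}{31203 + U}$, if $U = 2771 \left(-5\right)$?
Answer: $- \frac{12013}{17348} \approx -0.69247$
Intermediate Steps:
$U = -13855$
$\frac{3313 - 15326}{31203 + U} = \frac{3313 - 15326}{31203 - 13855} = - \frac{12013}{17348}$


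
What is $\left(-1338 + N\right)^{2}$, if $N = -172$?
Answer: $2280100$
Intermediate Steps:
$\left(-1338 + N\right)^{2} = \left(-1338 - 172\right)^{2} = \left(-1510\right)^{2} = 2280100$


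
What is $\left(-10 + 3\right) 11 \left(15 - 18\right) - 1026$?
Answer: $-795$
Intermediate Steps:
$\left(-10 + 3\right) 11 \left(15 - 18\right) - 1026 = \left(-7\right) 11 \left(15 - 18\right) - 1026 = \left(-77\right) \left(-3\right) - 1026 = 231 - 1026 = -795$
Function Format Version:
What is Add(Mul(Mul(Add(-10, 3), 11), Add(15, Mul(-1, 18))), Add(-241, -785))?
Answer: -795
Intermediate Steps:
Add(Mul(Mul(Add(-10, 3), 11), Add(15, Mul(-1, 18))), Add(-241, -785)) = Add(Mul(Mul(-7, 11), Add(15, -18)), -1026) = Add(Mul(-77, -3), -1026) = Add(231, -1026) = -795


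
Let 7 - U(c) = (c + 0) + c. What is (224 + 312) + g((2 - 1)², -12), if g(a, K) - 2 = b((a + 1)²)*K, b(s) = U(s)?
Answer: 550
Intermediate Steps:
U(c) = 7 - 2*c (U(c) = 7 - ((c + 0) + c) = 7 - (c + c) = 7 - 2*c)
b(s) = 7 - 2*s
g(a, K) = 2 + K*(7 - 2*(1 + a)²) (g(a, K) = 2 + (7 - 2*(a + 1)²)*K = 2 + (7 - 2*(1 + a)²)*K = 2 + K*(7 - 2*(1 + a)²))
(224 + 312) + g((2 - 1)², -12) = (224 + 312) + (2 - 1*(-12)*(-7 + 2*(1 + (2 - 1)²)²)) = 536 + (2 - 1*(-12)*(-7 + 2*(1 + 1²)²)) = 536 + (2 - 1*(-12)*(-7 + 2*(1 + 1)²)) = 536 + (2 - 1*(-12)*(-7 + 2*2²)) = 536 + (2 - 1*(-12)*(-7 + 2*4)) = 536 + (2 - 1*(-12)*(-7 + 8)) = 536 + (2 - 1*(-12)*1) = 536 + (2 + 12) = 536 + 14 = 550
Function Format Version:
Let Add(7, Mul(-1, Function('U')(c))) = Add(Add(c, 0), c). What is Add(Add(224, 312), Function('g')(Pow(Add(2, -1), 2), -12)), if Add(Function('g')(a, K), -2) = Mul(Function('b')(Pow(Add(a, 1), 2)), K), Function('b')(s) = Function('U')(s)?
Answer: 550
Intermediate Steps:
Function('U')(c) = Add(7, Mul(-2, c)) (Function('U')(c) = Add(7, Mul(-1, Add(Add(c, 0), c))) = Add(7, Mul(-1, Add(c, c))) = Add(7, Mul(-1, Mul(2, c))) = Add(7, Mul(-2, c)))
Function('b')(s) = Add(7, Mul(-2, s))
Function('g')(a, K) = Add(2, Mul(K, Add(7, Mul(-2, Pow(Add(1, a), 2))))) (Function('g')(a, K) = Add(2, Mul(Add(7, Mul(-2, Pow(Add(a, 1), 2))), K)) = Add(2, Mul(Add(7, Mul(-2, Pow(Add(1, a), 2))), K)) = Add(2, Mul(K, Add(7, Mul(-2, Pow(Add(1, a), 2))))))
Add(Add(224, 312), Function('g')(Pow(Add(2, -1), 2), -12)) = Add(Add(224, 312), Add(2, Mul(-1, -12, Add(-7, Mul(2, Pow(Add(1, Pow(Add(2, -1), 2)), 2)))))) = Add(536, Add(2, Mul(-1, -12, Add(-7, Mul(2, Pow(Add(1, Pow(1, 2)), 2)))))) = Add(536, Add(2, Mul(-1, -12, Add(-7, Mul(2, Pow(Add(1, 1), 2)))))) = Add(536, Add(2, Mul(-1, -12, Add(-7, Mul(2, Pow(2, 2)))))) = Add(536, Add(2, Mul(-1, -12, Add(-7, Mul(2, 4))))) = Add(536, Add(2, Mul(-1, -12, Add(-7, 8)))) = Add(536, Add(2, Mul(-1, -12, 1))) = Add(536, Add(2, 12)) = Add(536, 14) = 550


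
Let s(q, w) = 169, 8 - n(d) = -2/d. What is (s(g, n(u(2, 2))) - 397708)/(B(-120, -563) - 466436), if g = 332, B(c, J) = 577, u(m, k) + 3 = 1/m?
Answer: 397539/465859 ≈ 0.85335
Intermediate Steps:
u(m, k) = -3 + 1/m
n(d) = 8 + 2/d (n(d) = 8 - (-2)/d = 8 + 2/d)
(s(g, n(u(2, 2))) - 397708)/(B(-120, -563) - 466436) = (169 - 397708)/(577 - 466436) = -397539/(-465859) = -397539*(-1/465859) = 397539/465859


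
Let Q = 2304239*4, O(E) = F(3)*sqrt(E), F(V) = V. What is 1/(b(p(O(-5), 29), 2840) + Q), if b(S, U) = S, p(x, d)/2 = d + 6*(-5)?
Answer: 1/9216954 ≈ 1.0850e-7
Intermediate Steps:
O(E) = 3*sqrt(E)
p(x, d) = -60 + 2*d (p(x, d) = 2*(d + 6*(-5)) = 2*(d - 30) = 2*(-30 + d) = -60 + 2*d)
Q = 9216956
1/(b(p(O(-5), 29), 2840) + Q) = 1/((-60 + 2*29) + 9216956) = 1/((-60 + 58) + 9216956) = 1/(-2 + 9216956) = 1/9216954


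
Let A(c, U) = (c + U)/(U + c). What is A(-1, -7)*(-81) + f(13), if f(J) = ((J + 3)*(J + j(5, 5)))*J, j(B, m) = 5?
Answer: 3663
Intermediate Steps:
A(c, U) = 1 (A(c, U) = (U + c)/(U + c) = 1)
f(J) = J*(3 + J)*(5 + J) (f(J) = ((J + 3)*(J + 5))*J = ((3 + J)*(5 + J))*J = J*(3 + J)*(5 + J))
A(-1, -7)*(-81) + f(13) = 1*(-81) + 13*(15 + 13² + 8*13) = -81 + 13*(15 + 169 + 104) = -81 + 13*288 = -81 + 3744 = 3663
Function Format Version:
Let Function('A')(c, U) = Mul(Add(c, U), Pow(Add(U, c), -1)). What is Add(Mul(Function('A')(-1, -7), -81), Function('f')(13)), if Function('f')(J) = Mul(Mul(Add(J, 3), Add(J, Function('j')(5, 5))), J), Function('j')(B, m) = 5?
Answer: 3663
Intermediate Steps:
Function('A')(c, U) = 1 (Function('A')(c, U) = Mul(Add(U, c), Pow(Add(U, c), -1)) = 1)
Function('f')(J) = Mul(J, Add(3, J), Add(5, J)) (Function('f')(J) = Mul(Mul(Add(J, 3), Add(J, 5)), J) = Mul(Mul(Add(3, J), Add(5, J)), J) = Mul(J, Add(3, J), Add(5, J)))
Add(Mul(Function('A')(-1, -7), -81), Function('f')(13)) = Add(Mul(1, -81), Mul(13, Add(15, Pow(13, 2), Mul(8, 13)))) = Add(-81, Mul(13, Add(15, 169, 104))) = Add(-81, Mul(13, 288)) = Add(-81, 3744) = 3663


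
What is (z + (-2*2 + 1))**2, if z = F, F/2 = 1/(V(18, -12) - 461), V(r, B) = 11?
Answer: 456976/50625 ≈ 9.0267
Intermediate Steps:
F = -1/225 (F = 2/(11 - 461) = 2/(-450) = 2*(-1/450) = -1/225 ≈ -0.0044444)
z = -1/225 ≈ -0.0044444
(z + (-2*2 + 1))**2 = (-1/225 + (-2*2 + 1))**2 = (-1/225 + (-4 + 1))**2 = (-1/225 - 3)**2 = (-676/225)**2 = 456976/50625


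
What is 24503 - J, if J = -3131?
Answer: 27634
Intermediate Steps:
24503 - J = 24503 - 1*(-3131) = 24503 + 3131 = 27634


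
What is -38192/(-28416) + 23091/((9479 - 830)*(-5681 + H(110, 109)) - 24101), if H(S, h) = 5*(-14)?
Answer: 29686712971/22095438000 ≈ 1.3436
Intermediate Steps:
H(S, h) = -70
-38192/(-28416) + 23091/((9479 - 830)*(-5681 + H(110, 109)) - 24101) = -38192/(-28416) + 23091/((9479 - 830)*(-5681 - 70) - 24101) = -38192*(-1/28416) + 23091/(8649*(-5751) - 24101) = 2387/1776 + 23091/(-49740399 - 24101) = 2387/1776 + 23091/(-49764500) = 2387/1776 + 23091*(-1/49764500) = 2387/1776 - 23091/49764500 = 29686712971/22095438000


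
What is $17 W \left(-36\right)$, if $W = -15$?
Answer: $9180$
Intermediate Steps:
$17 W \left(-36\right) = 17 \left(-15\right) \left(-36\right) = \left(-255\right) \left(-36\right) = 9180$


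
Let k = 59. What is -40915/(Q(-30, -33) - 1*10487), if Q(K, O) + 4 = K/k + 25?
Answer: 2413985/617524 ≈ 3.9091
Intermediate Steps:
Q(K, O) = 21 + K/59 (Q(K, O) = -4 + (K/59 + 25) = -4 + (25 + K/59) = 21 + K/59)
-40915/(Q(-30, -33) - 1*10487) = -40915/((21 + (1/59)*(-30)) - 1*10487) = -40915/((21 - 30/59) - 10487) = -40915/(1209/59 - 10487) = -40915/(-617524/59) = -40915*(-59/617524) = 2413985/617524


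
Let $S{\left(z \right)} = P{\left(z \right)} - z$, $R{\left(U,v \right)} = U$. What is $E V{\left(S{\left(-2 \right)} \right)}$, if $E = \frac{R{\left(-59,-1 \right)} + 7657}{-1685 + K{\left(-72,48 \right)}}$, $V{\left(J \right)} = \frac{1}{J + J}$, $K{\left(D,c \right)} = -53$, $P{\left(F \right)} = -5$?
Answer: $\frac{3799}{5214} \approx 0.72861$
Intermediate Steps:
$S{\left(z \right)} = -5 - z$
$V{\left(J \right)} = \frac{1}{2 J}$
$E = - \frac{3799}{869}$ ($E = \frac{-59 + 7657}{-1685 - 53} = \frac{7598}{-1738} = 7598 \left(- \frac{1}{1738}\right) = - \frac{3799}{869} \approx -4.3717$)
$E V{\left(S{\left(-2 \right)} \right)} = - \frac{3799 \frac{1}{2 \left(-5 - -2\right)}}{869} = - \frac{3799 \frac{1}{2 \left(-5 + 2\right)}}{869} = - \frac{3799 \frac{1}{2 \left(-3\right)}}{869} = - \frac{3799 \cdot \frac{1}{2} \left(- \frac{1}{3}\right)}{869} = \left(- \frac{3799}{869}\right) \left(- \frac{1}{6}\right) = \frac{3799}{5214}$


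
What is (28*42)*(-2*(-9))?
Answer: 21168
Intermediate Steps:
(28*42)*(-2*(-9)) = 1176*18 = 21168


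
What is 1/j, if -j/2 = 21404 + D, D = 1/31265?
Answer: -31265/1338392122 ≈ -2.3360e-5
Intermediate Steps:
D = 1/31265 ≈ 3.1985e-5
j = -1338392122/31265 (j = -2*(21404 + 1/31265) = -2*669196061/31265 = -1338392122/31265 ≈ -42808.)
1/j = 1/(-1338392122/31265) = -31265/1338392122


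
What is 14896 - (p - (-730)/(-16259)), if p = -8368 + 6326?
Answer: 275395672/16259 ≈ 16938.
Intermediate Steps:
p = -2042
14896 - (p - (-730)/(-16259)) = 14896 - (-2042 - (-730)/(-16259)) = 14896 - (-2042 - (-730)*(-1)/16259) = 14896 - (-2042 - 1*730/16259) = 14896 - (-2042 - 730/16259) = 14896 - 1*(-33201608/16259) = 14896 + 33201608/16259 = 275395672/16259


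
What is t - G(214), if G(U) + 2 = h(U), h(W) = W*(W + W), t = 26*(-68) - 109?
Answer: -93467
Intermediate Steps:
t = -1877 (t = -1768 - 109 = -1877)
h(W) = 2*W**2 (h(W) = W*(2*W) = 2*W**2)
G(U) = -2 + 2*U**2
t - G(214) = -1877 - (-2 + 2*214**2) = -1877 - (-2 + 2*45796) = -1877 - (-2 + 91592) = -1877 - 1*91590 = -1877 - 91590 = -93467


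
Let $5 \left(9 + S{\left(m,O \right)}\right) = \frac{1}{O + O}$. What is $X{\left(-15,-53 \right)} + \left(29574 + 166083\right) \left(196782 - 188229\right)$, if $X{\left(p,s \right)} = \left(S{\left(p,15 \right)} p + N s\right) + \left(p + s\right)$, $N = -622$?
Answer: $\frac{16734873539}{10} \approx 1.6735 \cdot 10^{9}$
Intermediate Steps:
$S{\left(m,O \right)} = -9 + \frac{1}{10 O}$ ($S{\left(m,O \right)} = -9 + \frac{1}{5 \left(O + O\right)} = -9 + \frac{1}{5 \cdot 2 O} = -9 + \frac{\frac{1}{2} \frac{1}{O}}{5} = -9 + \frac{1}{10 O}$)
$X{\left(p,s \right)} = - 621 s - \frac{1199 p}{150}$ ($X{\left(p,s \right)} = \left(\left(-9 + \frac{1}{10 \cdot 15}\right) p - 622 s\right) + \left(p + s\right) = \left(\left(-9 + \frac{1}{10} \cdot \frac{1}{15}\right) p - 622 s\right) + \left(p + s\right) = \left(\left(-9 + \frac{1}{150}\right) p - 622 s\right) + \left(p + s\right) = \left(- \frac{1349 p}{150} - 622 s\right) + \left(p + s\right) = \left(- 622 s - \frac{1349 p}{150}\right) + \left(p + s\right) = - 621 s - \frac{1199 p}{150}$)
$X{\left(-15,-53 \right)} + \left(29574 + 166083\right) \left(196782 - 188229\right) = \left(\left(-621\right) \left(-53\right) - - \frac{1199}{10}\right) + \left(29574 + 166083\right) \left(196782 - 188229\right) = \left(32913 + \frac{1199}{10}\right) + 195657 \cdot 8553 = \frac{330329}{10} + 1673454321 = \frac{16734873539}{10}$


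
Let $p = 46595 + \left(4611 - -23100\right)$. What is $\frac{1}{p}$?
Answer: $\frac{1}{74306} \approx 1.3458 \cdot 10^{-5}$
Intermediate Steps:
$p = 74306$ ($p = 46595 + \left(4611 + 23100\right) = 46595 + 27711 = 74306$)
$\frac{1}{p} = \frac{1}{74306}$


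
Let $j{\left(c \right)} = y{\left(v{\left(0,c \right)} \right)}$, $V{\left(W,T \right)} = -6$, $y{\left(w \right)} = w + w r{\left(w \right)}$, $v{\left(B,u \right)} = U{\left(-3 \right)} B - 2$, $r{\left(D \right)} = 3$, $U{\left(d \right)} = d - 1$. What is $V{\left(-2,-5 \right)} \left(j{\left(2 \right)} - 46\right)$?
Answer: $324$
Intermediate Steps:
$U{\left(d \right)} = -1 + d$ ($U{\left(d \right)} = d - 1 = -1 + d$)
$v{\left(B,u \right)} = -2 - 4 B$ ($v{\left(B,u \right)} = \left(-1 - 3\right) B - 2 = - 4 B - 2 = -2 - 4 B$)
$y{\left(w \right)} = 4 w$ ($y{\left(w \right)} = w + w 3 = w + 3 w = 4 w$)
$j{\left(c \right)} = -8$ ($j{\left(c \right)} = 4 \left(-2 - 0\right) = 4 \left(-2 + 0\right) = 4 \left(-2\right) = -8$)
$V{\left(-2,-5 \right)} \left(j{\left(2 \right)} - 46\right) = - 6 \left(-8 - 46\right) = \left(-6\right) \left(-54\right) = 324$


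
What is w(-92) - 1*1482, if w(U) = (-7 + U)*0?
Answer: -1482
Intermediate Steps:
w(U) = 0
w(-92) - 1*1482 = 0 - 1*1482 = 0 - 1482 = -1482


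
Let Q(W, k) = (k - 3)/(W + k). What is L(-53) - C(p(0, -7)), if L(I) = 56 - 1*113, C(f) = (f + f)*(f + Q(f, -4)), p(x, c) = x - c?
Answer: -367/3 ≈ -122.33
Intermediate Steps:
Q(W, k) = (-3 + k)/(W + k)
C(f) = 2*f*(f - 7/(-4 + f)) (C(f) = (f + f)*(f + (-3 - 4)/(f - 4)) = (2*f)*(f - 7/(-4 + f)) = 2*f*(f - 7/(-4 + f)))
L(I) = -57 (L(I) = 56 - 113 = -57)
L(-53) - C(p(0, -7)) = -57 - 2*(0 - 1*(-7))*(-7 + (0 - 1*(-7))*(-4 + (0 - 1*(-7))))/(-4 + (0 - 1*(-7))) = -57 - 2*(0 + 7)*(-7 + (0 + 7)*(-4 + (0 + 7)))/(-4 + (0 + 7)) = -57 - 2*7*(-7 + 7*(-4 + 7))/(-4 + 7) = -57 - 2*7*(-7 + 7*3)/3 = -57 - 2*7*(-7 + 21)/3 = -57 - 2*7*14/3 = -57 - 1*196/3 = -57 - 196/3 = -367/3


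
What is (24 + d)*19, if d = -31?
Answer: -133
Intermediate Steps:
(24 + d)*19 = (24 - 31)*19 = -7*19 = -133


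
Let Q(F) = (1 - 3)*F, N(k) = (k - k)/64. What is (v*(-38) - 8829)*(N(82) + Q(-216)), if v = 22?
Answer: -4175280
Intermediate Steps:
N(k) = 0 (N(k) = 0*(1/64) = 0)
Q(F) = -2*F
(v*(-38) - 8829)*(N(82) + Q(-216)) = (22*(-38) - 8829)*(0 - 2*(-216)) = (-836 - 8829)*(0 + 432) = -9665*432 = -4175280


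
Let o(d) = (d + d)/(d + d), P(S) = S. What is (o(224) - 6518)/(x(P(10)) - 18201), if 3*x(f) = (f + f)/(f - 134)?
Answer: 86583/241814 ≈ 0.35806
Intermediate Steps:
x(f) = 2*f/(3*(-134 + f)) (x(f) = ((f + f)/(f - 134))/3 = ((2*f)/(-134 + f))/3 = (2*f/(-134 + f))/3 = 2*f/(3*(-134 + f)))
o(d) = 1 (o(d) = (2*d)/((2*d)) = (2*d)*(1/(2*d)) = 1)
(o(224) - 6518)/(x(P(10)) - 18201) = (1 - 6518)/((⅔)*10/(-134 + 10) - 18201) = -6517/((⅔)*10/(-124) - 18201) = -6517/((⅔)*10*(-1/124) - 18201) = -6517/(-5/93 - 18201) = -6517/(-1692698/93) = -6517*(-93/1692698) = 86583/241814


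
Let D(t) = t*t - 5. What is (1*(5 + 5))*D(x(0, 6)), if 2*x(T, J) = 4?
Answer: -10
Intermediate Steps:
x(T, J) = 2 (x(T, J) = (½)*4 = 2)
D(t) = -5 + t² (D(t) = t² - 5 = -5 + t²)
(1*(5 + 5))*D(x(0, 6)) = (1*(5 + 5))*(-5 + 2²) = (1*10)*(-5 + 4) = 10*(-1) = -10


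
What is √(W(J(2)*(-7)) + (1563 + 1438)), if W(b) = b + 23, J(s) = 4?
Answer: 2*√749 ≈ 54.736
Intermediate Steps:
W(b) = 23 + b
√(W(J(2)*(-7)) + (1563 + 1438)) = √((23 + 4*(-7)) + (1563 + 1438)) = √((23 - 28) + 3001) = √(-5 + 3001) = √2996 = 2*√749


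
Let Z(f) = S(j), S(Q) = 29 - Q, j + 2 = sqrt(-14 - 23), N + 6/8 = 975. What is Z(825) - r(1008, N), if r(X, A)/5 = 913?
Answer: -4534 - I*sqrt(37) ≈ -4534.0 - 6.0828*I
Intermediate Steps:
N = 3897/4 (N = -3/4 + 975 = 3897/4 ≈ 974.25)
r(X, A) = 4565 (r(X, A) = 5*913 = 4565)
j = -2 + I*sqrt(37) (j = -2 + sqrt(-14 - 23) = -2 + sqrt(-37) = -2 + I*sqrt(37) ≈ -2.0 + 6.0828*I)
Z(f) = 31 - I*sqrt(37) (Z(f) = 29 - (-2 + I*sqrt(37)) = 29 + (2 - I*sqrt(37)) = 31 - I*sqrt(37))
Z(825) - r(1008, N) = (31 - I*sqrt(37)) - 1*4565 = (31 - I*sqrt(37)) - 4565 = -4534 - I*sqrt(37)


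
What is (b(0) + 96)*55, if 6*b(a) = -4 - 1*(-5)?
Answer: 31735/6 ≈ 5289.2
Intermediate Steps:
b(a) = ⅙ (b(a) = (-4 - 1*(-5))/6 = (-4 + 5)/6 = (⅙)*1 = ⅙)
(b(0) + 96)*55 = (⅙ + 96)*55 = (577/6)*55 = 31735/6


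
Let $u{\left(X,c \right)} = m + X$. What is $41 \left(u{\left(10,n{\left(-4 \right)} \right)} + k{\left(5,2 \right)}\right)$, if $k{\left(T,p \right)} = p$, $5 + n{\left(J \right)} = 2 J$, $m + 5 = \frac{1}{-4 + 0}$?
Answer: $\frac{1107}{4} \approx 276.75$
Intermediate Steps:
$m = - \frac{21}{4}$ ($m = -5 + \frac{1}{-4 + 0} = -5 + \frac{1}{-4} = -5 - \frac{1}{4} = - \frac{21}{4} \approx -5.25$)
$n{\left(J \right)} = -5 + 2 J$
$u{\left(X,c \right)} = - \frac{21}{4} + X$
$41 \left(u{\left(10,n{\left(-4 \right)} \right)} + k{\left(5,2 \right)}\right) = 41 \left(\left(- \frac{21}{4} + 10\right) + 2\right) = 41 \left(\frac{19}{4} + 2\right) = 41 \cdot \frac{27}{4} = \frac{1107}{4}$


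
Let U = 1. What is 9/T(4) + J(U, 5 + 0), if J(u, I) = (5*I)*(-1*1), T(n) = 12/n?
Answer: -22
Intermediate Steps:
J(u, I) = -5*I (J(u, I) = (5*I)*(-1) = -5*I)
9/T(4) + J(U, 5 + 0) = 9/(12/4) - 5*(5 + 0) = 9/(12*(1/4)) - 5*5 = 9/3 - 25 = (1/3)*9 - 25 = 3 - 25 = -22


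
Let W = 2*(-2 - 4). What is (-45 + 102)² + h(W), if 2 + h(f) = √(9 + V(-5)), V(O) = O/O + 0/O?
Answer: 3247 + √10 ≈ 3250.2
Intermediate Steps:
V(O) = 1 (V(O) = 1 + 0 = 1)
W = -12 (W = 2*(-6) = -12)
h(f) = -2 + √10 (h(f) = -2 + √(9 + 1) = -2 + √10)
(-45 + 102)² + h(W) = (-45 + 102)² + (-2 + √10) = 57² + (-2 + √10) = 3249 + (-2 + √10) = 3247 + √10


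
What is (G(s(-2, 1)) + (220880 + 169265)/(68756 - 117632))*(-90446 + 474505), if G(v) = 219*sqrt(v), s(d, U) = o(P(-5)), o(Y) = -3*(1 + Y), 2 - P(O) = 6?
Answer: 12182884169833/48876 ≈ 2.4926e+8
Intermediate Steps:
P(O) = -4 (P(O) = 2 - 1*6 = 2 - 6 = -4)
o(Y) = -3 - 3*Y
s(d, U) = 9 (s(d, U) = -3 - 3*(-4) = -3 + 12 = 9)
(G(s(-2, 1)) + (220880 + 169265)/(68756 - 117632))*(-90446 + 474505) = (219*sqrt(9) + (220880 + 169265)/(68756 - 117632))*(-90446 + 474505) = (219*3 + 390145/(-48876))*384059 = (657 + 390145*(-1/48876))*384059 = (657 - 390145/48876)*384059 = (31721387/48876)*384059 = 12182884169833/48876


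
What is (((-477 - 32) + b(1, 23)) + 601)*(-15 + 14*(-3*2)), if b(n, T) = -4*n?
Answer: -8712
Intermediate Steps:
(((-477 - 32) + b(1, 23)) + 601)*(-15 + 14*(-3*2)) = (((-477 - 32) - 4*1) + 601)*(-15 + 14*(-3*2)) = ((-509 - 4) + 601)*(-15 + 14*(-6)) = (-513 + 601)*(-15 - 84) = 88*(-99) = -8712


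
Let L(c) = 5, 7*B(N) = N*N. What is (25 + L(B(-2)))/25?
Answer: 6/5 ≈ 1.2000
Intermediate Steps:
B(N) = N²/7 (B(N) = (N*N)/7 = N²/7)
(25 + L(B(-2)))/25 = (25 + 5)/25 = (1/25)*30 = 6/5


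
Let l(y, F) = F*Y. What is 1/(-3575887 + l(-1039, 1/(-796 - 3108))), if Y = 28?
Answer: -976/3490065719 ≈ -2.7965e-7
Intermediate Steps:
l(y, F) = 28*F (l(y, F) = F*28 = 28*F)
1/(-3575887 + l(-1039, 1/(-796 - 3108))) = 1/(-3575887 + 28/(-796 - 3108)) = 1/(-3575887 + 28/(-3904)) = 1/(-3575887 + 28*(-1/3904)) = 1/(-3575887 - 7/976) = 1/(-3490065719/976) = -976/3490065719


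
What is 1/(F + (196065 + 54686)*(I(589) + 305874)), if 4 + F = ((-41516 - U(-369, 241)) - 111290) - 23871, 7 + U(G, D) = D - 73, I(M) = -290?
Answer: 1/76625316742 ≈ 1.3051e-11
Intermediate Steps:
U(G, D) = -80 + D (U(G, D) = -7 + (D - 73) = -7 + (-73 + D) = -80 + D)
F = -176842 (F = -4 + (((-41516 - (-80 + 241)) - 111290) - 23871) = -4 + (((-41516 - 1*161) - 111290) - 23871) = -4 + (((-41516 - 161) - 111290) - 23871) = -4 + ((-41677 - 111290) - 23871) = -4 + (-152967 - 23871) = -4 - 176838 = -176842)
1/(F + (196065 + 54686)*(I(589) + 305874)) = 1/(-176842 + (196065 + 54686)*(-290 + 305874)) = 1/(-176842 + 250751*305584) = 1/(-176842 + 76625493584) = 1/76625316742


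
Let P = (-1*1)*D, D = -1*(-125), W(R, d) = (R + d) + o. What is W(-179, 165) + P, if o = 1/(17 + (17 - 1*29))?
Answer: -694/5 ≈ -138.80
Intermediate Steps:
o = ⅕ (o = 1/(17 + (17 - 29)) = 1/(17 - 12) = 1/5 = ⅕ ≈ 0.20000)
W(R, d) = ⅕ + R + d (W(R, d) = (R + d) + ⅕ = ⅕ + R + d)
D = 125
P = -125 (P = -1*1*125 = -1*125 = -125)
W(-179, 165) + P = (⅕ - 179 + 165) - 125 = -69/5 - 125 = -694/5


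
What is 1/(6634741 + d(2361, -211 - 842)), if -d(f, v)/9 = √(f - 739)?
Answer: 6634741/44019788005699 + 9*√1622/44019788005699 ≈ 1.5073e-7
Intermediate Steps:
d(f, v) = -9*√(-739 + f) (d(f, v) = -9*√(f - 739) = -9*√(-739 + f))
1/(6634741 + d(2361, -211 - 842)) = 1/(6634741 - 9*√(-739 + 2361)) = 1/(6634741 - 9*√1622)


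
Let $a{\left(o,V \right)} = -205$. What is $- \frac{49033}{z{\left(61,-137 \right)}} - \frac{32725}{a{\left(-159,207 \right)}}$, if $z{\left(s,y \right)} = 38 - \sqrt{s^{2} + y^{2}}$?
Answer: $\frac{107069742}{431443} + \frac{49033 \sqrt{22490}}{21046} \approx 597.56$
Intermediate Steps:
$- \frac{49033}{z{\left(61,-137 \right)}} - \frac{32725}{a{\left(-159,207 \right)}} = - \frac{49033}{38 - \sqrt{61^{2} + \left(-137\right)^{2}}} - \frac{32725}{-205} = - \frac{49033}{38 - \sqrt{3721 + 18769}} - - \frac{6545}{41} = - \frac{49033}{38 - \sqrt{22490}} + \frac{6545}{41} = \frac{6545}{41} - \frac{49033}{38 - \sqrt{22490}}$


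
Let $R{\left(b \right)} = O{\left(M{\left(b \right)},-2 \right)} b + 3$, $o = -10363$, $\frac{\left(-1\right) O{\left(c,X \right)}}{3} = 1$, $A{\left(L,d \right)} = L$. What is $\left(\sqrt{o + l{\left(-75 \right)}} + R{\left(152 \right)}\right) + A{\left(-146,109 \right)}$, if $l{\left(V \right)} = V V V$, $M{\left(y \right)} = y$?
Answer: $-599 + i \sqrt{432238} \approx -599.0 + 657.45 i$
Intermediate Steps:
$O{\left(c,X \right)} = -3$ ($O{\left(c,X \right)} = \left(-3\right) 1 = -3$)
$l{\left(V \right)} = V^{3}$ ($l{\left(V \right)} = V V^{2} = V^{3}$)
$R{\left(b \right)} = 3 - 3 b$ ($R{\left(b \right)} = - 3 b + 3 = 3 - 3 b$)
$\left(\sqrt{o + l{\left(-75 \right)}} + R{\left(152 \right)}\right) + A{\left(-146,109 \right)} = \left(\sqrt{-10363 + \left(-75\right)^{3}} + \left(3 - 456\right)\right) - 146 = \left(\sqrt{-10363 - 421875} + \left(3 - 456\right)\right) - 146 = \left(\sqrt{-432238} - 453\right) - 146 = \left(i \sqrt{432238} - 453\right) - 146 = \left(-453 + i \sqrt{432238}\right) - 146 = -599 + i \sqrt{432238}$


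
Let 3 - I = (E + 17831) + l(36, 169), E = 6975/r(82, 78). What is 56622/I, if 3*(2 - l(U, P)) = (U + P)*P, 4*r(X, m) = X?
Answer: -6964506/814495 ≈ -8.5507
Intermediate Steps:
r(X, m) = X/4
l(U, P) = 2 - P*(P + U)/3 (l(U, P) = 2 - (U + P)*P/3 = 2 - (P + U)*P/3 = 2 - P*(P + U)/3)
E = 13950/41 (E = 6975/(((¼)*82)) = 6975/(41/2) = 6975*(2/41) = 13950/41 ≈ 340.24)
I = -814495/123 (I = 3 - ((13950/41 + 17831) + (2 - ⅓*169² - ⅓*169*36)) = 3 - (745021/41 + (2 - ⅓*28561 - 2028)) = 3 - (745021/41 + (2 - 28561/3 - 2028)) = 3 - (745021/41 - 34639/3) = 3 - 1*814864/123 = 3 - 814864/123 = -814495/123 ≈ -6621.9)
56622/I = 56622/(-814495/123) = 56622*(-123/814495) = -6964506/814495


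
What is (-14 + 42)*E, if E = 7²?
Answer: 1372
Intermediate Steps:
E = 49
(-14 + 42)*E = (-14 + 42)*49 = 28*49 = 1372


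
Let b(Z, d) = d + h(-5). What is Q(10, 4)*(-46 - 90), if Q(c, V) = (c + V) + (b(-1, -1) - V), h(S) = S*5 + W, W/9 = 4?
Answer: -2720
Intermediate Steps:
W = 36 (W = 9*4 = 36)
h(S) = 36 + 5*S (h(S) = S*5 + 36 = 5*S + 36 = 36 + 5*S)
b(Z, d) = 11 + d (b(Z, d) = d + (36 + 5*(-5)) = d + (36 - 25) = d + 11 = 11 + d)
Q(c, V) = 10 + c (Q(c, V) = (c + V) + ((11 - 1) - V) = (V + c) + (10 - V) = 10 + c)
Q(10, 4)*(-46 - 90) = (10 + 10)*(-46 - 90) = 20*(-136) = -2720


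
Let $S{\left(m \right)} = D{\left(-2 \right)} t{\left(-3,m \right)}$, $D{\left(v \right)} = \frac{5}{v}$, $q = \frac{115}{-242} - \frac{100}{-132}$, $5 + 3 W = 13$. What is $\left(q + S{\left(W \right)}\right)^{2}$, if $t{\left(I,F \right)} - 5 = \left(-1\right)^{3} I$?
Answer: $\frac{204919225}{527076} \approx 388.79$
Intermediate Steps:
$W = \frac{8}{3}$ ($W = - \frac{5}{3} + \frac{1}{3} \cdot 13 = - \frac{5}{3} + \frac{13}{3} = \frac{8}{3} \approx 2.6667$)
$q = \frac{205}{726}$ ($q = 115 \left(- \frac{1}{242}\right) - - \frac{25}{33} = - \frac{115}{242} + \frac{25}{33} = \frac{205}{726} \approx 0.28237$)
$t{\left(I,F \right)} = 5 - I$ ($t{\left(I,F \right)} = 5 + \left(-1\right)^{3} I = 5 - I$)
$S{\left(m \right)} = -20$ ($S{\left(m \right)} = \frac{5}{-2} \left(5 - -3\right) = 5 \left(- \frac{1}{2}\right) \left(5 + 3\right) = \left(- \frac{5}{2}\right) 8 = -20$)
$\left(q + S{\left(W \right)}\right)^{2} = \left(\frac{205}{726} - 20\right)^{2} = \left(- \frac{14315}{726}\right)^{2} = \frac{204919225}{527076}$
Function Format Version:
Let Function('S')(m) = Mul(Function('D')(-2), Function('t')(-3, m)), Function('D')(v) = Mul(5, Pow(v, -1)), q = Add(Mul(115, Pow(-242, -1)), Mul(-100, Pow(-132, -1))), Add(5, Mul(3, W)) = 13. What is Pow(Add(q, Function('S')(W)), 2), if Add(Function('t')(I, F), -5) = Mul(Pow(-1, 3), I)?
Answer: Rational(204919225, 527076) ≈ 388.79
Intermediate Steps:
W = Rational(8, 3) (W = Add(Rational(-5, 3), Mul(Rational(1, 3), 13)) = Add(Rational(-5, 3), Rational(13, 3)) = Rational(8, 3) ≈ 2.6667)
q = Rational(205, 726) (q = Add(Mul(115, Rational(-1, 242)), Mul(-100, Rational(-1, 132))) = Add(Rational(-115, 242), Rational(25, 33)) = Rational(205, 726) ≈ 0.28237)
Function('t')(I, F) = Add(5, Mul(-1, I)) (Function('t')(I, F) = Add(5, Mul(Pow(-1, 3), I)) = Add(5, Mul(-1, I)))
Function('S')(m) = -20 (Function('S')(m) = Mul(Mul(5, Pow(-2, -1)), Add(5, Mul(-1, -3))) = Mul(Mul(5, Rational(-1, 2)), Add(5, 3)) = Mul(Rational(-5, 2), 8) = -20)
Pow(Add(q, Function('S')(W)), 2) = Pow(Add(Rational(205, 726), -20), 2) = Pow(Rational(-14315, 726), 2) = Rational(204919225, 527076)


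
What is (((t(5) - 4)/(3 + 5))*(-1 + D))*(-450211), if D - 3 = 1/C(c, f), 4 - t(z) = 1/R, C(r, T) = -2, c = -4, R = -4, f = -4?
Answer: -1350633/64 ≈ -21104.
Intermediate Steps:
t(z) = 17/4 (t(z) = 4 - 1/(-4) = 4 - 1*(-¼) = 4 + ¼ = 17/4)
D = 5/2 (D = 3 + 1/(-2) = 3 - ½ = 5/2 ≈ 2.5000)
(((t(5) - 4)/(3 + 5))*(-1 + D))*(-450211) = (((17/4 - 4)/(3 + 5))*(-1 + 5/2))*(-450211) = (((¼)/8)*(3/2))*(-450211) = (((¼)*(⅛))*(3/2))*(-450211) = ((1/32)*(3/2))*(-450211) = (3/64)*(-450211) = -1350633/64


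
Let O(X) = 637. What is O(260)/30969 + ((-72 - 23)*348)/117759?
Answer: -316274219/1215626157 ≈ -0.26017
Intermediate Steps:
O(260)/30969 + ((-72 - 23)*348)/117759 = 637/30969 + ((-72 - 23)*348)/117759 = 637*(1/30969) - 95*348*(1/117759) = 637/30969 - 33060*1/117759 = 637/30969 - 11020/39253 = -316274219/1215626157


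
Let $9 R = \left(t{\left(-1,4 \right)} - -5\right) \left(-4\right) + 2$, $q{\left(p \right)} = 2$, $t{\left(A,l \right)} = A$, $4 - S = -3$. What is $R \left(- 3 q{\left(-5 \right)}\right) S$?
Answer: $\frac{196}{3} \approx 65.333$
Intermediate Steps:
$S = 7$ ($S = 4 - -3 = 4 + 3 = 7$)
$R = - \frac{14}{9}$ ($R = \frac{\left(-1 - -5\right) \left(-4\right) + 2}{9} = \frac{\left(-1 + 5\right) \left(-4\right) + 2}{9} = \frac{4 \left(-4\right) + 2}{9} = \frac{-16 + 2}{9} = \frac{1}{9} \left(-14\right) = - \frac{14}{9} \approx -1.5556$)
$R \left(- 3 q{\left(-5 \right)}\right) S = - \frac{14 \left(\left(-3\right) 2\right)}{9} \cdot 7 = \left(- \frac{14}{9}\right) \left(-6\right) 7 = \frac{28}{3} \cdot 7 = \frac{196}{3}$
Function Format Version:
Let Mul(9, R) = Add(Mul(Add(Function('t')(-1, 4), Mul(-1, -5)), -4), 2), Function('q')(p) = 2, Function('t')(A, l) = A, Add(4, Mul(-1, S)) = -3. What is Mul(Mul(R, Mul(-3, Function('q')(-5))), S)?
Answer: Rational(196, 3) ≈ 65.333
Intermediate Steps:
S = 7 (S = Add(4, Mul(-1, -3)) = Add(4, 3) = 7)
R = Rational(-14, 9) (R = Mul(Rational(1, 9), Add(Mul(Add(-1, Mul(-1, -5)), -4), 2)) = Mul(Rational(1, 9), Add(Mul(Add(-1, 5), -4), 2)) = Mul(Rational(1, 9), Add(Mul(4, -4), 2)) = Mul(Rational(1, 9), Add(-16, 2)) = Mul(Rational(1, 9), -14) = Rational(-14, 9) ≈ -1.5556)
Mul(Mul(R, Mul(-3, Function('q')(-5))), S) = Mul(Mul(Rational(-14, 9), Mul(-3, 2)), 7) = Mul(Mul(Rational(-14, 9), -6), 7) = Mul(Rational(28, 3), 7) = Rational(196, 3)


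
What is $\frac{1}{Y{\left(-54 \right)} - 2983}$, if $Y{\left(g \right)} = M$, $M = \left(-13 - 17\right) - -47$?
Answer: $- \frac{1}{2966} \approx -0.00033715$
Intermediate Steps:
$M = 17$ ($M = \left(-13 - 17\right) + 47 = -30 + 47 = 17$)
$Y{\left(g \right)} = 17$
$\frac{1}{Y{\left(-54 \right)} - 2983} = \frac{1}{17 - 2983} = \frac{1}{-2966} = - \frac{1}{2966}$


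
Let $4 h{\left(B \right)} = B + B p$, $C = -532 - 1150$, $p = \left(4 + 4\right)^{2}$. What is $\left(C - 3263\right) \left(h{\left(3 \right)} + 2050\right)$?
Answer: $- \frac{41513275}{4} \approx -1.0378 \cdot 10^{7}$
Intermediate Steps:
$p = 64$ ($p = 8^{2} = 64$)
$C = -1682$
$h{\left(B \right)} = \frac{65 B}{4}$ ($h{\left(B \right)} = \frac{B + B 64}{4} = \frac{B + 64 B}{4} = \frac{65 B}{4}$)
$\left(C - 3263\right) \left(h{\left(3 \right)} + 2050\right) = \left(-1682 - 3263\right) \left(\frac{65}{4} \cdot 3 + 2050\right) = - 4945 \left(\frac{195}{4} + 2050\right) = \left(-4945\right) \frac{8395}{4} = - \frac{41513275}{4}$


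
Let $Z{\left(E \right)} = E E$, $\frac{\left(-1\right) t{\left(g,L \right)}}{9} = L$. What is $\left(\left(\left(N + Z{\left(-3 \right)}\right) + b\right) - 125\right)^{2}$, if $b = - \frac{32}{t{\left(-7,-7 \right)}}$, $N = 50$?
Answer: $\frac{17556100}{3969} \approx 4423.3$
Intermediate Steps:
$t{\left(g,L \right)} = - 9 L$
$b = - \frac{32}{63}$ ($b = - \frac{32}{\left(-9\right) \left(-7\right)} = - \frac{32}{63} \approx -0.50794$)
$Z{\left(E \right)} = E^{2}$
$\left(\left(\left(N + Z{\left(-3 \right)}\right) + b\right) - 125\right)^{2} = \left(\left(\left(50 + \left(-3\right)^{2}\right) - \frac{32}{63}\right) - 125\right)^{2} = \left(\left(\left(50 + 9\right) - \frac{32}{63}\right) - 125\right)^{2} = \left(\left(59 - \frac{32}{63}\right) - 125\right)^{2} = \left(\frac{3685}{63} - 125\right)^{2} = \left(- \frac{4190}{63}\right)^{2} = \frac{17556100}{3969}$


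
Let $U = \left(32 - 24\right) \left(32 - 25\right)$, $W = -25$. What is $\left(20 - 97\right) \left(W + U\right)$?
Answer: $-2387$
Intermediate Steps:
$U = 56$ ($U = 8 \cdot 7 = 56$)
$\left(20 - 97\right) \left(W + U\right) = \left(20 - 97\right) \left(-25 + 56\right) = \left(-77\right) 31 = -2387$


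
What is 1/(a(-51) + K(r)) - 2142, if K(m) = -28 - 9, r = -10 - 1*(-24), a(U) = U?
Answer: -188497/88 ≈ -2142.0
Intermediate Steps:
r = 14 (r = -10 + 24 = 14)
K(m) = -37
1/(a(-51) + K(r)) - 2142 = 1/(-51 - 37) - 2142 = 1/(-88) - 2142 = -1/88 - 2142 = -188497/88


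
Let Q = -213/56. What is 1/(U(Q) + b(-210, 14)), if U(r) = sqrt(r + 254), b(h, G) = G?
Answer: -784/3035 + 2*sqrt(196154)/3035 ≈ 0.033537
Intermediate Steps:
Q = -213/56 (Q = -213*1/56 = -213/56 ≈ -3.8036)
U(r) = sqrt(254 + r)
1/(U(Q) + b(-210, 14)) = 1/(sqrt(254 - 213/56) + 14) = 1/(sqrt(14011/56) + 14) = 1/(sqrt(196154)/28 + 14) = 1/(14 + sqrt(196154)/28)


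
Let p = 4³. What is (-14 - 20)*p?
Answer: -2176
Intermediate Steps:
p = 64
(-14 - 20)*p = (-14 - 20)*64 = -34*64 = -2176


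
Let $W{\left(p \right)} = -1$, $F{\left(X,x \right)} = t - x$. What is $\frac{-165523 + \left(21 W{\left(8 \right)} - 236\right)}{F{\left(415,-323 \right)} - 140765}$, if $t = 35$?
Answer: $\frac{165780}{140407} \approx 1.1807$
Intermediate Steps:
$F{\left(X,x \right)} = 35 - x$
$\frac{-165523 + \left(21 W{\left(8 \right)} - 236\right)}{F{\left(415,-323 \right)} - 140765} = \frac{-165523 + \left(21 \left(-1\right) - 236\right)}{\left(35 - -323\right) - 140765} = \frac{-165523 - 257}{\left(35 + 323\right) - 140765} = \frac{-165523 - 257}{358 - 140765} = - \frac{165780}{-140407} = \left(-165780\right) \left(- \frac{1}{140407}\right) = \frac{165780}{140407}$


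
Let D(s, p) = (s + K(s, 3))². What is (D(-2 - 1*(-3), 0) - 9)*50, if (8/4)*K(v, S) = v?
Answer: -675/2 ≈ -337.50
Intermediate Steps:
K(v, S) = v/2
D(s, p) = 9*s²/4 (D(s, p) = (s + s/2)² = (3*s/2)² = 9*s²/4)
(D(-2 - 1*(-3), 0) - 9)*50 = (9*(-2 - 1*(-3))²/4 - 9)*50 = (9*(-2 + 3)²/4 - 9)*50 = ((9/4)*1² - 9)*50 = ((9/4)*1 - 9)*50 = (9/4 - 9)*50 = -27/4*50 = -675/2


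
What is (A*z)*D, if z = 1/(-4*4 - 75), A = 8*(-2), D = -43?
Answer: -688/91 ≈ -7.5604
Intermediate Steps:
A = -16
z = -1/91 (z = 1/(-16 - 75) = 1/(-91) = -1/91 ≈ -0.010989)
(A*z)*D = -16*(-1/91)*(-43) = (16/91)*(-43) = -688/91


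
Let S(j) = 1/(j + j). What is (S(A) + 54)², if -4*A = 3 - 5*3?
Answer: 105625/36 ≈ 2934.0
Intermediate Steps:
A = 3 (A = -(3 - 5*3)/4 = -(3 - 15)/4 = -¼*(-12) = 3)
S(j) = 1/(2*j)
(S(A) + 54)² = ((½)/3 + 54)² = ((½)*(⅓) + 54)² = (⅙ + 54)² = (325/6)² = 105625/36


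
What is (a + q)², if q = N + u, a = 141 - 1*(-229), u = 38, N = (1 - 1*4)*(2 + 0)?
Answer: 161604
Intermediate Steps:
N = -6 (N = (1 - 4)*2 = -3*2 = -6)
a = 370 (a = 141 + 229 = 370)
q = 32 (q = -6 + 38 = 32)
(a + q)² = (370 + 32)² = 402² = 161604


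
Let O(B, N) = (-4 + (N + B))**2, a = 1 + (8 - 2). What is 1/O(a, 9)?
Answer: 1/144 ≈ 0.0069444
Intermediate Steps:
a = 7 (a = 1 + 6 = 7)
O(B, N) = (-4 + B + N)**2 (O(B, N) = (-4 + (B + N))**2 = (-4 + B + N)**2)
1/O(a, 9) = 1/((-4 + 7 + 9)**2) = 1/(12**2) = 1/144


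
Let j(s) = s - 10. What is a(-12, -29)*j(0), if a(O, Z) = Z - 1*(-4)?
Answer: 250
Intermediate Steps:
a(O, Z) = 4 + Z (a(O, Z) = Z + 4 = 4 + Z)
j(s) = -10 + s
a(-12, -29)*j(0) = (4 - 29)*(-10 + 0) = -25*(-10) = 250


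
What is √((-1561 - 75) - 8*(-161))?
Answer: 2*I*√87 ≈ 18.655*I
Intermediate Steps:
√((-1561 - 75) - 8*(-161)) = √(-1636 + 1288) = √(-348) = 2*I*√87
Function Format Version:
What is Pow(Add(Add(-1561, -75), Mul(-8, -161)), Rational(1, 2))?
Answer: Mul(2, I, Pow(87, Rational(1, 2))) ≈ Mul(18.655, I)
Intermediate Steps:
Pow(Add(Add(-1561, -75), Mul(-8, -161)), Rational(1, 2)) = Pow(Add(-1636, 1288), Rational(1, 2)) = Pow(-348, Rational(1, 2)) = Mul(2, I, Pow(87, Rational(1, 2)))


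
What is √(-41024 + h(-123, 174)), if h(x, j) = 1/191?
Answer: I*√1496596353/191 ≈ 202.54*I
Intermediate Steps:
h(x, j) = 1/191
√(-41024 + h(-123, 174)) = √(-41024 + 1/191) = √(-7835583/191) = I*√1496596353/191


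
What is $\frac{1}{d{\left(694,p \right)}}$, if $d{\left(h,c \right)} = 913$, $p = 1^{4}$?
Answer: $\frac{1}{913} \approx 0.0010953$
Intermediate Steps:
$p = 1$
$\frac{1}{d{\left(694,p \right)}} = \frac{1}{913}$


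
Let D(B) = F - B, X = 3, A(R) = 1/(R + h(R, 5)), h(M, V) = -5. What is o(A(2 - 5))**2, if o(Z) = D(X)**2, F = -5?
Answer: 4096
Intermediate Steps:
A(R) = 1/(-5 + R) (A(R) = 1/(R - 5) = 1/(-5 + R))
D(B) = -5 - B
o(Z) = 64 (o(Z) = (-5 - 1*3)**2 = (-5 - 3)**2 = (-8)**2 = 64)
o(A(2 - 5))**2 = 64**2 = 4096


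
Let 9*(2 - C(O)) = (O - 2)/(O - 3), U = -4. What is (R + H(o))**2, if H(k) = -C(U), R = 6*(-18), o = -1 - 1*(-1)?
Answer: 5326864/441 ≈ 12079.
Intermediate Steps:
C(O) = 2 - (-2 + O)/(9*(-3 + O)) (C(O) = 2 - (O - 2)/(9*(O - 3)) = 2 - (-2 + O)/(9*(-3 + O)))
o = 0 (o = -1 + 1 = 0)
R = -108
H(k) = -40/21 (H(k) = -(-52 + 17*(-4))/(9*(-3 - 4)) = -(-52 - 68)/(9*(-7)) = -(-1)*(-120)/(9*7) = -1*40/21 = -40/21)
(R + H(o))**2 = (-108 - 40/21)**2 = (-2308/21)**2 = 5326864/441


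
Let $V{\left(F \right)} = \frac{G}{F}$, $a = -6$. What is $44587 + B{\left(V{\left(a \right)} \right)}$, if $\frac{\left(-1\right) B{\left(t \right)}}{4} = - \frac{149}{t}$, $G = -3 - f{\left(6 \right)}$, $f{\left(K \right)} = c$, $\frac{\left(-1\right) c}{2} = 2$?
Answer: $41011$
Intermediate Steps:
$c = -4$ ($c = \left(-2\right) 2 = -4$)
$f{\left(K \right)} = -4$
$G = 1$ ($G = -3 - -4 = -3 + 4 = 1$)
$V{\left(F \right)} = \frac{1}{F}$ ($V{\left(F \right)} = 1 \frac{1}{F} = \frac{1}{F}$)
$B{\left(t \right)} = \frac{596}{t}$ ($B{\left(t \right)} = - 4 \left(- \frac{149}{t}\right) = \frac{596}{t}$)
$44587 + B{\left(V{\left(a \right)} \right)} = 44587 + \frac{596}{\frac{1}{-6}} = 44587 + \frac{596}{- \frac{1}{6}} = 44587 + 596 \left(-6\right) = 44587 - 3576 = 41011$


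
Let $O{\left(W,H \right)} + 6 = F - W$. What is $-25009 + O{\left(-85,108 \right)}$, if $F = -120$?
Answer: $-25050$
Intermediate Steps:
$O{\left(W,H \right)} = -126 - W$ ($O{\left(W,H \right)} = -6 - \left(120 + W\right) = -126 - W$)
$-25009 + O{\left(-85,108 \right)} = -25009 - 41 = -25050$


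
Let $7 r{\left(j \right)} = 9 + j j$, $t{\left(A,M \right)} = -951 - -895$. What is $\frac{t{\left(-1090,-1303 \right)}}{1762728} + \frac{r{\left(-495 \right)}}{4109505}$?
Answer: $\frac{17929890283}{2112815696145} \approx 0.0084863$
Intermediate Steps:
$t{\left(A,M \right)} = -56$ ($t{\left(A,M \right)} = -951 + 895 = -56$)
$r{\left(j \right)} = \frac{9}{7} + \frac{j^{2}}{7}$ ($r{\left(j \right)} = \frac{9 + j j}{7} = \frac{9 + j^{2}}{7} = \frac{9}{7} + \frac{j^{2}}{7}$)
$\frac{t{\left(-1090,-1303 \right)}}{1762728} + \frac{r{\left(-495 \right)}}{4109505} = - \frac{56}{1762728} + \frac{\frac{9}{7} + \frac{\left(-495\right)^{2}}{7}}{4109505} = \left(-56\right) \frac{1}{1762728} + \left(\frac{9}{7} + \frac{1}{7} \cdot 245025\right) \frac{1}{4109505} = - \frac{7}{220341} + \left(\frac{9}{7} + \frac{245025}{7}\right) \frac{1}{4109505} = - \frac{7}{220341} + \frac{245034}{7} \cdot \frac{1}{4109505} = - \frac{7}{220341} + \frac{81678}{9588845} = \frac{17929890283}{2112815696145}$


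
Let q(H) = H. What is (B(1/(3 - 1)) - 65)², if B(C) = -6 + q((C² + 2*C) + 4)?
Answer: 69169/16 ≈ 4323.1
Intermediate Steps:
B(C) = -2 + C² + 2*C (B(C) = -6 + ((C² + 2*C) + 4) = -6 + (4 + C² + 2*C) = -2 + C² + 2*C)
(B(1/(3 - 1)) - 65)² = ((-2 + (1/(3 - 1))² + 2/(3 - 1)) - 65)² = ((-2 + (1/2)² + 2/2) - 65)² = ((-2 + (½)² + 2*(½)) - 65)² = ((-2 + ¼ + 1) - 65)² = (-¾ - 65)² = (-263/4)² = 69169/16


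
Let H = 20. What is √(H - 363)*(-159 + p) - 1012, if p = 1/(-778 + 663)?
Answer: -1012 - 128002*I*√7/115 ≈ -1012.0 - 2944.9*I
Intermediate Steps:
p = -1/115 (p = 1/(-115) = -1/115 ≈ -0.0086956)
√(H - 363)*(-159 + p) - 1012 = √(20 - 363)*(-159 - 1/115) - 1012 = √(-343)*(-18286/115) - 1012 = (7*I*√7)*(-18286/115) - 1012 = -128002*I*√7/115 - 1012 = -1012 - 128002*I*√7/115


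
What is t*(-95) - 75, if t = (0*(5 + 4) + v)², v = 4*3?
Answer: -13755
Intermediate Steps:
v = 12
t = 144 (t = (0*(5 + 4) + 12)² = (0*9 + 12)² = (0 + 12)² = 12² = 144)
t*(-95) - 75 = 144*(-95) - 75 = -13680 - 75 = -13755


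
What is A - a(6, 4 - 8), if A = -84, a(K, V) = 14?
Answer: -98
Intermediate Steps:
A - a(6, 4 - 8) = -84 - 1*14 = -84 - 14 = -98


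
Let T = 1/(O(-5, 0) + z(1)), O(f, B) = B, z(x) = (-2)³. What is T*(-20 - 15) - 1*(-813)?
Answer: 6539/8 ≈ 817.38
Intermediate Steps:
z(x) = -8
T = -⅛ (T = 1/(0 - 8) = 1/(-8) = -⅛ ≈ -0.12500)
T*(-20 - 15) - 1*(-813) = -(-20 - 15)/8 - 1*(-813) = -⅛*(-35) + 813 = 35/8 + 813 = 6539/8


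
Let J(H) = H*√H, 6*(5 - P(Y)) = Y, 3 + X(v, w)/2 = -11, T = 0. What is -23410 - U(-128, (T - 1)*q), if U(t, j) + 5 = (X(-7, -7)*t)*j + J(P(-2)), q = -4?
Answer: -37741 - 64*√3/9 ≈ -37753.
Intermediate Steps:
X(v, w) = -28 (X(v, w) = -6 + 2*(-11) = -6 - 22 = -28)
P(Y) = 5 - Y/6
J(H) = H^(3/2)
U(t, j) = -5 + 64*√3/9 - 28*j*t (U(t, j) = -5 + ((-28*t)*j + (5 - ⅙*(-2))^(3/2)) = -5 + (-28*j*t + (5 + ⅓)^(3/2)) = -5 + (-28*j*t + (16/3)^(3/2)) = -5 + (-28*j*t + 64*√3/9) = -5 + (64*√3/9 - 28*j*t) = -5 + 64*√3/9 - 28*j*t)
-23410 - U(-128, (T - 1)*q) = -23410 - (-5 + 64*√3/9 - 28*(0 - 1)*(-4)*(-128)) = -23410 - (-5 + 64*√3/9 - 28*(-1*(-4))*(-128)) = -23410 - (-5 + 64*√3/9 - 28*4*(-128)) = -23410 - (-5 + 64*√3/9 + 14336) = -23410 - (14331 + 64*√3/9) = -23410 + (-14331 - 64*√3/9) = -37741 - 64*√3/9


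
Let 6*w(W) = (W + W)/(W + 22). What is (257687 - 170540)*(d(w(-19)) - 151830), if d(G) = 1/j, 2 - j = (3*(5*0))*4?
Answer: -26462970873/2 ≈ -1.3231e+10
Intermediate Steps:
w(W) = W/(3*(22 + W)) (w(W) = ((W + W)/(W + 22))/6 = ((2*W)/(22 + W))/6 = (2*W/(22 + W))/6 = W/(3*(22 + W)))
j = 2 (j = 2 - 3*(5*0)*4 = 2 - 3*0*4 = 2 - 0*4 = 2 - 1*0 = 2 + 0 = 2)
d(G) = ½ (d(G) = 1/2 = ½)
(257687 - 170540)*(d(w(-19)) - 151830) = (257687 - 170540)*(½ - 151830) = 87147*(-303659/2) = -26462970873/2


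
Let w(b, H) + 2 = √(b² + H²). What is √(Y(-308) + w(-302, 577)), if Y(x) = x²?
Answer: √(94862 + √424133) ≈ 309.05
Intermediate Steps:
w(b, H) = -2 + √(H² + b²) (w(b, H) = -2 + √(b² + H²) = -2 + √(H² + b²))
√(Y(-308) + w(-302, 577)) = √((-308)² + (-2 + √(577² + (-302)²))) = √(94864 + (-2 + √(332929 + 91204))) = √(94864 + (-2 + √424133)) = √(94862 + √424133)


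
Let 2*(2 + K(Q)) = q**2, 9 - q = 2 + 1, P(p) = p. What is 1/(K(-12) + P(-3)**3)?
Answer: -1/11 ≈ -0.090909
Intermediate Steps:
q = 6 (q = 9 - (2 + 1) = 9 - 1*3 = 9 - 3 = 6)
K(Q) = 16 (K(Q) = -2 + (1/2)*6**2 = -2 + (1/2)*36 = -2 + 18 = 16)
1/(K(-12) + P(-3)**3) = 1/(16 + (-3)**3) = 1/(16 - 27) = 1/(-11) = -1/11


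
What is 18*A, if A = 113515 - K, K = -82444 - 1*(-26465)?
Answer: 3050892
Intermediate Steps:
K = -55979 (K = -82444 + 26465 = -55979)
A = 169494 (A = 113515 - 1*(-55979) = 113515 + 55979 = 169494)
18*A = 18*169494 = 3050892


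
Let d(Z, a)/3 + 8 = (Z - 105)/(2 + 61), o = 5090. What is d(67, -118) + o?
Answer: 106348/21 ≈ 5064.2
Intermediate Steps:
d(Z, a) = -29 + Z/21 (d(Z, a) = -24 + 3*((Z - 105)/(2 + 61)) = -24 + 3*((-105 + Z)/63) = -24 + 3*((-105 + Z)*(1/63)) = -24 + 3*(-5/3 + Z/63) = -24 + (-5 + Z/21) = -29 + Z/21)
d(67, -118) + o = (-29 + (1/21)*67) + 5090 = (-29 + 67/21) + 5090 = -542/21 + 5090 = 106348/21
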